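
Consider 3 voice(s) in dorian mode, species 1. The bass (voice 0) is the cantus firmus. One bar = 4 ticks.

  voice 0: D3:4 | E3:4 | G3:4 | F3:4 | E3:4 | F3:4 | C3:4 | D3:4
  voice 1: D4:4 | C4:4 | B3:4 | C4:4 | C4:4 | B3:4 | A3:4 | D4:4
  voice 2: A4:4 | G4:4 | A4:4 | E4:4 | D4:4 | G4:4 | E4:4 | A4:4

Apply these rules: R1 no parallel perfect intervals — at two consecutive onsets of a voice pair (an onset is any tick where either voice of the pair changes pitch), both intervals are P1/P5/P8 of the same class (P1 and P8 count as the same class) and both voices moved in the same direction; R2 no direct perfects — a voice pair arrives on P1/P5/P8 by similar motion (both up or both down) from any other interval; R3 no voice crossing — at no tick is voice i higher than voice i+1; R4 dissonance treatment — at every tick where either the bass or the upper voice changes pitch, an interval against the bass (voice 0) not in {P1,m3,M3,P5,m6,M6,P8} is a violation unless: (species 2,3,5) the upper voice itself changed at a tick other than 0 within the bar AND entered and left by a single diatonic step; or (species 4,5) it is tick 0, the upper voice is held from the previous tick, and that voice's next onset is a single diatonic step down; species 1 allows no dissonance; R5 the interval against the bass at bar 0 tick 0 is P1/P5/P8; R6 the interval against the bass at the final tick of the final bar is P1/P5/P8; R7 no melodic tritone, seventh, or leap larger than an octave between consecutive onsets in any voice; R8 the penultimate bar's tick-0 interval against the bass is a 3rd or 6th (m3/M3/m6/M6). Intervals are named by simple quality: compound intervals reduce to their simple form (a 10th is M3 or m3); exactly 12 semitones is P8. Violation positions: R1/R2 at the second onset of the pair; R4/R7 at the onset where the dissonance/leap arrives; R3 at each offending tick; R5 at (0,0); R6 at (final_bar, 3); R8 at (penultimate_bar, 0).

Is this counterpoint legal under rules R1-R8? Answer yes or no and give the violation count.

bar 0: v0=D3 v1=D4 v2=A4 (P5)
bar 1: v0=E3 v1=C4 v2=G4 (m3)
bar 2: v0=G3 v1=B3 v2=A4 (M2)
bar 3: v0=F3 v1=C4 v2=E4 (M7)
bar 4: v0=E3 v1=C4 v2=D4 (m7)
bar 5: v0=F3 v1=B3 v2=G4 (M2)
bar 6: v0=C3 v1=A3 v2=E4 (M3)
bar 7: v0=D3 v1=D4 v2=A4 (P5)
  R1 @ bar1.0: D4/A4 P5 -> C4/G4 P5 similar
  R4 @ bar2.0: G3/A4 M2 untreated
  R4 @ bar3.0: F3/E4 M7 untreated
  R4 @ bar4.0: E3/D4 m7 untreated
  R4 @ bar5.0: F3/B3 TT untreated
  R4 @ bar5.0: F3/G4 M2 untreated
  R2 @ bar6.0: B3/G4 m6 -> A3/E4 P5 similar
  R1 @ bar7.0: A3/E4 P5 -> D4/A4 P5 similar
  R2 @ bar7.0: C3/A3 M6 -> D3/D4 P8 similar
  R2 @ bar7.0: C3/E4 M3 -> D3/A4 P5 similar

No (10 violations)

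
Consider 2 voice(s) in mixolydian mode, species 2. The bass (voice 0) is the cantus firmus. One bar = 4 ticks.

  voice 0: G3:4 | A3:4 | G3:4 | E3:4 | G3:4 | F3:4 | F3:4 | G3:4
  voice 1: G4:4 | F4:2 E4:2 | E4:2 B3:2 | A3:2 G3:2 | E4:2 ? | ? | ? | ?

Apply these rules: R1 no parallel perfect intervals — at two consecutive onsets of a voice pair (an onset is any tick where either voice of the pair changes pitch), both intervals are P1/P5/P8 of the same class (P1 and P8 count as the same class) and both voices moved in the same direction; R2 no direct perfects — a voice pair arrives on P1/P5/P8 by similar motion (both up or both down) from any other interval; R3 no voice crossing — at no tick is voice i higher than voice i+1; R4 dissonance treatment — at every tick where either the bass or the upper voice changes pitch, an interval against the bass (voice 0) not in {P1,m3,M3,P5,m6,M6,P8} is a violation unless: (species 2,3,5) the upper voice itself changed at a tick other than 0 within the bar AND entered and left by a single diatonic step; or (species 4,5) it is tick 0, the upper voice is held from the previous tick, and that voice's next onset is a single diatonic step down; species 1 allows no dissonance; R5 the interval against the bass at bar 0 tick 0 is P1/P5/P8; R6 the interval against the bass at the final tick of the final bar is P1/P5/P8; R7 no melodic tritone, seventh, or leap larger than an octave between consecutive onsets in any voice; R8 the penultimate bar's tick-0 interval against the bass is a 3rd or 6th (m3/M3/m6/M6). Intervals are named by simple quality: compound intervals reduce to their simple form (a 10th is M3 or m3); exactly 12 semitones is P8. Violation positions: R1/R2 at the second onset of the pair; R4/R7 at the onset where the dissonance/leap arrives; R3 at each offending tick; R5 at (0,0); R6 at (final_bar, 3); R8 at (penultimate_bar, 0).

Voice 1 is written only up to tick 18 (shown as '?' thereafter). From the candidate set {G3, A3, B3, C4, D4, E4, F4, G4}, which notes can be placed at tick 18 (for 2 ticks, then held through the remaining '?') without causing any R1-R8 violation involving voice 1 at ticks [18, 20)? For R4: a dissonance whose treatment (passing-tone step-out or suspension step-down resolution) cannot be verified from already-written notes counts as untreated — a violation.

{B3, D4, E4, G3, G4}

G3: legal
A3: violates R4
B3: legal
C4: violates R4
D4: legal
E4: legal
F4: violates R4
G4: legal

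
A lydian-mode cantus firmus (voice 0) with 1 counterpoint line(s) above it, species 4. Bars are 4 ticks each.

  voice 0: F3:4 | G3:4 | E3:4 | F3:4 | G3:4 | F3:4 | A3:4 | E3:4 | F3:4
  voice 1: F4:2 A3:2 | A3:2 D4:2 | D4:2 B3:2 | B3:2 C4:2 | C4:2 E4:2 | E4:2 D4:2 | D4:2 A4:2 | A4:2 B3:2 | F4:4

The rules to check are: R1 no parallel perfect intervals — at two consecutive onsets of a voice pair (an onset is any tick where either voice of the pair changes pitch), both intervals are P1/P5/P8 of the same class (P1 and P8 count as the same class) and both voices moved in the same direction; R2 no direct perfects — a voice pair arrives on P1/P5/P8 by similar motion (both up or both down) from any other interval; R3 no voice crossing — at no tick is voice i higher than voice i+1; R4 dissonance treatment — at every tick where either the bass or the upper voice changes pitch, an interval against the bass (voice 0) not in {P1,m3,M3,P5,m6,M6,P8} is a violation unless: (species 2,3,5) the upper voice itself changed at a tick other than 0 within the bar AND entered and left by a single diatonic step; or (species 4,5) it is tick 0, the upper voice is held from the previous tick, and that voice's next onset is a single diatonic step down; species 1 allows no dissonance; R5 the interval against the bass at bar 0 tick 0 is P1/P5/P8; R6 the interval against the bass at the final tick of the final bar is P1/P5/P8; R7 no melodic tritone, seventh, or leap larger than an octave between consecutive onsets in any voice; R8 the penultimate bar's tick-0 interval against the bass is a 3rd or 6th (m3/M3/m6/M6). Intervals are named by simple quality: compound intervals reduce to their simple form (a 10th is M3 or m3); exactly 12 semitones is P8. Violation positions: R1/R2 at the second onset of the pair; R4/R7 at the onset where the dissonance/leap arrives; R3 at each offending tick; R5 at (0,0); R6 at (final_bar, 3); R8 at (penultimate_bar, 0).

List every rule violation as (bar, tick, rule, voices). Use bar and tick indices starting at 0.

(1, 0, R4, (0, 1))
(2, 0, R4, (0, 1))
(3, 0, R4, (0, 1))
(4, 0, R4, (0, 1))
(6, 0, R4, (0, 1))
(7, 0, R4, (0, 1))
(7, 0, R8, (0, 1))
(7, 2, R7, (1,))
(8, 0, R2, (0, 1))
(8, 0, R7, (1,))

bar 0: v0=F3 v1=F4 downbeat P8
bar 1: v0=G3 v1=A3 downbeat M2
bar 2: v0=E3 v1=D4 downbeat m7
bar 3: v0=F3 v1=B3 downbeat TT
bar 4: v0=G3 v1=C4 downbeat P4
bar 5: v0=F3 v1=E4 downbeat M7
bar 6: v0=A3 v1=D4 downbeat P4
bar 7: v0=E3 v1=A4 downbeat P4
bar 8: v0=F3 v1=F4 downbeat P8
  -> R4 @ bar 1 tick 0 v(0, 1): G3/A3 M2 untreated
  -> R4 @ bar 2 tick 0 v(0, 1): E3/D4 m7 untreated
  -> R4 @ bar 3 tick 0 v(0, 1): F3/B3 TT untreated
  -> R4 @ bar 4 tick 0 v(0, 1): G3/C4 P4 untreated
  -> R4 @ bar 6 tick 0 v(0, 1): A3/D4 P4 untreated
  -> R4 @ bar 7 tick 0 v(0, 1): E3/A4 P4 untreated
  -> R8 @ bar 7 tick 0 v(0, 1): penult P4 not 3rd/6th
  -> R7 @ bar 7 tick 2 v(1,): A4->B3 leap 10st
  -> R2 @ bar 8 tick 0 v(0, 1): E3/B3 P5 -> F3/F4 P8 similar
  -> R7 @ bar 8 tick 0 v(1,): B3->F4 leap 6st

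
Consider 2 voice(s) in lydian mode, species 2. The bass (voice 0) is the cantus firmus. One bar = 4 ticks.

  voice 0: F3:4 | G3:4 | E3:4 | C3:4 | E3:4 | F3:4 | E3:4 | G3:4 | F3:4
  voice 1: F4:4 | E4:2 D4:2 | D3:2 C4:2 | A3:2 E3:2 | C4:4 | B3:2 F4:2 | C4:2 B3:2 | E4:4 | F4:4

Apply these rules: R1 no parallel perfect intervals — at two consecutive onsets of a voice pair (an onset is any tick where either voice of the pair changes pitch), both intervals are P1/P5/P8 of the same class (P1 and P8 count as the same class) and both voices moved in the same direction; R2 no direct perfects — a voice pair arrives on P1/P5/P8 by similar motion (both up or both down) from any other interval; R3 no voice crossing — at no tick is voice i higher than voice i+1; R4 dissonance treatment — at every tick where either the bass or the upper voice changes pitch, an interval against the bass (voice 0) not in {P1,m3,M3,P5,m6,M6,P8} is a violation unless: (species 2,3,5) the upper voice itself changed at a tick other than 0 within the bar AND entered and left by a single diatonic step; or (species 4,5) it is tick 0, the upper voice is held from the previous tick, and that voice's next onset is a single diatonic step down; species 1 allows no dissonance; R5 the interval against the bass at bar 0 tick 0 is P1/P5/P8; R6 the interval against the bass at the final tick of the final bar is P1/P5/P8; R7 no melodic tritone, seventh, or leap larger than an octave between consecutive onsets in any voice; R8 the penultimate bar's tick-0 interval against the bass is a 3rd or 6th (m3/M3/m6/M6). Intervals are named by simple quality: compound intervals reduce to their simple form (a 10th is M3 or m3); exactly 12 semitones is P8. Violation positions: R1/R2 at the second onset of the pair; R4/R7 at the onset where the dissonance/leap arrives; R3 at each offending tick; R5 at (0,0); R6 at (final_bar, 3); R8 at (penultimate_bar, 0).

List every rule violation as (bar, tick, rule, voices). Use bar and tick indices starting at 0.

(2, 0, R3, (0, 1))
(2, 0, R4, (0, 1))
(2, 1, R3, (0, 1))
(2, 2, R7, (1,))
(5, 0, R4, (0, 1))
(5, 2, R7, (1,))

bar 0: v0=F3 v1=F4 downbeat P8
bar 1: v0=G3 v1=E4 downbeat M6
bar 2: v0=E3 v1=D3 downbeat M2
bar 3: v0=C3 v1=A3 downbeat M6
bar 4: v0=E3 v1=C4 downbeat m6
bar 5: v0=F3 v1=B3 downbeat TT
bar 6: v0=E3 v1=C4 downbeat m6
bar 7: v0=G3 v1=E4 downbeat M6
bar 8: v0=F3 v1=F4 downbeat P8
  -> R3 @ bar 2 tick 0 v(0, 1): E3 above D3
  -> R4 @ bar 2 tick 0 v(0, 1): E3/D3 M2 untreated
  -> R3 @ bar 2 tick 1 v(0, 1): E3 above D3
  -> R7 @ bar 2 tick 2 v(1,): D3->C4 leap 10st
  -> R4 @ bar 5 tick 0 v(0, 1): F3/B3 TT untreated
  -> R7 @ bar 5 tick 2 v(1,): B3->F4 leap 6st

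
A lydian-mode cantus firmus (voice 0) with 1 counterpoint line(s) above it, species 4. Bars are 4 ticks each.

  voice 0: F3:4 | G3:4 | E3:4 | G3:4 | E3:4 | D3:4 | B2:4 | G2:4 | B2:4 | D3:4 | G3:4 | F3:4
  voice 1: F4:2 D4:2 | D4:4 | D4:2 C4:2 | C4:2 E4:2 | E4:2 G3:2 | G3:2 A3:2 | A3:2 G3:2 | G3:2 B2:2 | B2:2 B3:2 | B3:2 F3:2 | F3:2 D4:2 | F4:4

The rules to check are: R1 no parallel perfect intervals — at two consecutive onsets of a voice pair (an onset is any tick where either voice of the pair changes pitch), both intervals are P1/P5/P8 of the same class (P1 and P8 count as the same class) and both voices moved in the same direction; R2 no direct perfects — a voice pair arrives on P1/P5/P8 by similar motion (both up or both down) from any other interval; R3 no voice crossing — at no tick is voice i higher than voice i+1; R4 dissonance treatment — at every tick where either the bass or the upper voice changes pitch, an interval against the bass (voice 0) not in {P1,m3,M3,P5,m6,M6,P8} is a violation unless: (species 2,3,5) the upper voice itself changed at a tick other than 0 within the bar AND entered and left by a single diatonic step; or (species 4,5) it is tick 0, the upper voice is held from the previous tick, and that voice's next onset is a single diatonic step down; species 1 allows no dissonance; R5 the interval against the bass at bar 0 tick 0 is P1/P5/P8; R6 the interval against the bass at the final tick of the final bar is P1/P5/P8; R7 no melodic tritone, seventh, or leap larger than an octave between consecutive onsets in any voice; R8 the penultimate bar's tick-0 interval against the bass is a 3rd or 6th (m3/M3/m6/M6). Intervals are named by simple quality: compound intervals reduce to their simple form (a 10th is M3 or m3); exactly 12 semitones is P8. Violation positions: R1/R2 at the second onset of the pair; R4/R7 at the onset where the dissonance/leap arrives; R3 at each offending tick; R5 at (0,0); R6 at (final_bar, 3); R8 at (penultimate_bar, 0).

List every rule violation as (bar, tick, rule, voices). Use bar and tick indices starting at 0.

bar 0: v0=F3 v1=F4 downbeat P8
bar 1: v0=G3 v1=D4 downbeat P5
bar 2: v0=E3 v1=D4 downbeat m7
bar 3: v0=G3 v1=C4 downbeat P4
bar 4: v0=E3 v1=E4 downbeat P8
bar 5: v0=D3 v1=G3 downbeat P4
bar 6: v0=B2 v1=A3 downbeat m7
bar 7: v0=G2 v1=G3 downbeat P8
bar 8: v0=B2 v1=B2 downbeat P1
bar 9: v0=D3 v1=B3 downbeat M6
bar 10: v0=G3 v1=F3 downbeat M2
bar 11: v0=F3 v1=F4 downbeat P8
  -> R4 @ bar 3 tick 0 v(0, 1): G3/C4 P4 untreated
  -> R4 @ bar 5 tick 0 v(0, 1): D3/G3 P4 untreated
  -> R7 @ bar 9 tick 2 v(1,): B3->F3 leap 6st
  -> R3 @ bar 10 tick 0 v(0, 1): G3 above F3
  -> R4 @ bar 10 tick 0 v(0, 1): G3/F3 M2 untreated
  -> R8 @ bar 10 tick 0 v(0, 1): penult M2 not 3rd/6th
  -> R3 @ bar 10 tick 1 v(0, 1): G3 above F3

(3, 0, R4, (0, 1))
(5, 0, R4, (0, 1))
(9, 2, R7, (1,))
(10, 0, R3, (0, 1))
(10, 0, R4, (0, 1))
(10, 0, R8, (0, 1))
(10, 1, R3, (0, 1))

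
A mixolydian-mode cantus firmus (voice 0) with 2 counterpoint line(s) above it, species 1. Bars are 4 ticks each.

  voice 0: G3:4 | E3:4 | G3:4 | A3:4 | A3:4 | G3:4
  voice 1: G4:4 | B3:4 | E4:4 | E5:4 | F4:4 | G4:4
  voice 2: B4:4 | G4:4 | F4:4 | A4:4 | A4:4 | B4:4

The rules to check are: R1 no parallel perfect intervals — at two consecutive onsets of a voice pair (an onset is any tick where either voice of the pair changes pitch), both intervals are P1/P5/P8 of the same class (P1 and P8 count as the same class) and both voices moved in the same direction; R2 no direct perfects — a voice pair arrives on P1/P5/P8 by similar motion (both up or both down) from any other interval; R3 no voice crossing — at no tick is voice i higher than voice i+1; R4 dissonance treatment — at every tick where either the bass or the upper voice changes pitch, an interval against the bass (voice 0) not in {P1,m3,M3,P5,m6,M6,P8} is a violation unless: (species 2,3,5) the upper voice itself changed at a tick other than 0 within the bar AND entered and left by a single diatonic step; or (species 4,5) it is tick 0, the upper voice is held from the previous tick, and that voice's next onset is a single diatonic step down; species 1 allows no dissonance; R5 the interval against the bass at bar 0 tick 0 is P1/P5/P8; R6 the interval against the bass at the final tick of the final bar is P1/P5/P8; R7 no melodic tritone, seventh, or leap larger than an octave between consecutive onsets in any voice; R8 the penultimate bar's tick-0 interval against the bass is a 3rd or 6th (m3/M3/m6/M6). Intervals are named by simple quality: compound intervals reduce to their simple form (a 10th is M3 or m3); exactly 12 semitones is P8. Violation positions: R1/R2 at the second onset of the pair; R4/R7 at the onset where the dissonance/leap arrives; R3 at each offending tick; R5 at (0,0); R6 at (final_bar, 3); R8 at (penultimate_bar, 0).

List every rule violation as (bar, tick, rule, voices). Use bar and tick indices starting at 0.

(0, 0, R5, (0, 2))
(1, 0, R2, (0, 1))
(2, 0, R4, (0, 2))
(3, 0, R2, (0, 1))
(3, 0, R2, (0, 2))
(3, 0, R2, (1, 2))
(3, 0, R3, (1, 2))
(3, 1, R3, (1, 2))
(3, 2, R3, (1, 2))
(3, 3, R3, (1, 2))
(4, 0, R7, (1,))
(4, 0, R8, (0, 2))
(5, 3, R6, (0, 2))

bar 0: v0=G3 v1=G4 v2=B4 downbeat M3
bar 1: v0=E3 v1=B3 v2=G4 downbeat m3
bar 2: v0=G3 v1=E4 v2=F4 downbeat m7
bar 3: v0=A3 v1=E5 v2=A4 downbeat P8
bar 4: v0=A3 v1=F4 v2=A4 downbeat P8
bar 5: v0=G3 v1=G4 v2=B4 downbeat M3
  -> R5 @ bar 0 tick 0 v(0, 2): opens on M3
  -> R2 @ bar 1 tick 0 v(0, 1): G3/G4 P8 -> E3/B3 P5 similar
  -> R4 @ bar 2 tick 0 v(0, 2): G3/F4 m7 untreated
  -> R2 @ bar 3 tick 0 v(0, 1): G3/E4 M6 -> A3/E5 P5 similar
  -> R2 @ bar 3 tick 0 v(0, 2): G3/F4 m7 -> A3/A4 P8 similar
  -> R2 @ bar 3 tick 0 v(1, 2): E4/F4 m2 -> E5/A4 P5 similar
  -> R3 @ bar 3 tick 0 v(1, 2): E5 above A4
  -> R3 @ bar 3 tick 1 v(1, 2): E5 above A4
  -> R3 @ bar 3 tick 2 v(1, 2): E5 above A4
  -> R3 @ bar 3 tick 3 v(1, 2): E5 above A4
  -> R7 @ bar 4 tick 0 v(1,): E5->F4 leap 11st
  -> R8 @ bar 4 tick 0 v(0, 2): penult P8 not 3rd/6th
  -> R6 @ bar 5 tick 3 v(0, 2): closes on M3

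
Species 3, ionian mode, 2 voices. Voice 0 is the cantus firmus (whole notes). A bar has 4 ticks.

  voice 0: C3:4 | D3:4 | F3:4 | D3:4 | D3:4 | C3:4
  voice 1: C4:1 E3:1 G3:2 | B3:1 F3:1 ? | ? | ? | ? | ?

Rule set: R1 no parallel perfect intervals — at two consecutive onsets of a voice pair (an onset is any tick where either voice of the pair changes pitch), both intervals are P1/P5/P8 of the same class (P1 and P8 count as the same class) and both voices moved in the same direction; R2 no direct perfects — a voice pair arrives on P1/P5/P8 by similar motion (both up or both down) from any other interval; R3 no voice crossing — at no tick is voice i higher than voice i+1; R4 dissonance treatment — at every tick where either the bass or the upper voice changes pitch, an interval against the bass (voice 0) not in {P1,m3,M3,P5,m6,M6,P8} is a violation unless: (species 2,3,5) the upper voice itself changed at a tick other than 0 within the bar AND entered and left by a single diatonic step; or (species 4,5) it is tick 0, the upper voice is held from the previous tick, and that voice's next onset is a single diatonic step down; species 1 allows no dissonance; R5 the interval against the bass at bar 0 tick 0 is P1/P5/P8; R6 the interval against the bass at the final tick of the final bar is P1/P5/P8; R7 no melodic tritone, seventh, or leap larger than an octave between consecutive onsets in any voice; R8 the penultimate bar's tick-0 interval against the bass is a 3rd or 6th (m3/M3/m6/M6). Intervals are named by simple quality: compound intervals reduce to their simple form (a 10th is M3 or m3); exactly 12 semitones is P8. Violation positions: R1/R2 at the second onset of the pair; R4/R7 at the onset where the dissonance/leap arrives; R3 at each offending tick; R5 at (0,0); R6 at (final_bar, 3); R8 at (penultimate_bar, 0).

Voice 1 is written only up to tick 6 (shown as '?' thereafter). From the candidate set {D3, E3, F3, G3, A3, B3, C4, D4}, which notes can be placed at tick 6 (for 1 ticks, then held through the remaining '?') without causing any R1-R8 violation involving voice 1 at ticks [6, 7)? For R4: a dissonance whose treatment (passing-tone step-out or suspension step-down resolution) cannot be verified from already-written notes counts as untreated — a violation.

{A3, D3, D4, F3}

D3: legal
E3: violates R4
F3: legal
G3: violates R4
A3: legal
B3: violates R7
C4: violates R4
D4: legal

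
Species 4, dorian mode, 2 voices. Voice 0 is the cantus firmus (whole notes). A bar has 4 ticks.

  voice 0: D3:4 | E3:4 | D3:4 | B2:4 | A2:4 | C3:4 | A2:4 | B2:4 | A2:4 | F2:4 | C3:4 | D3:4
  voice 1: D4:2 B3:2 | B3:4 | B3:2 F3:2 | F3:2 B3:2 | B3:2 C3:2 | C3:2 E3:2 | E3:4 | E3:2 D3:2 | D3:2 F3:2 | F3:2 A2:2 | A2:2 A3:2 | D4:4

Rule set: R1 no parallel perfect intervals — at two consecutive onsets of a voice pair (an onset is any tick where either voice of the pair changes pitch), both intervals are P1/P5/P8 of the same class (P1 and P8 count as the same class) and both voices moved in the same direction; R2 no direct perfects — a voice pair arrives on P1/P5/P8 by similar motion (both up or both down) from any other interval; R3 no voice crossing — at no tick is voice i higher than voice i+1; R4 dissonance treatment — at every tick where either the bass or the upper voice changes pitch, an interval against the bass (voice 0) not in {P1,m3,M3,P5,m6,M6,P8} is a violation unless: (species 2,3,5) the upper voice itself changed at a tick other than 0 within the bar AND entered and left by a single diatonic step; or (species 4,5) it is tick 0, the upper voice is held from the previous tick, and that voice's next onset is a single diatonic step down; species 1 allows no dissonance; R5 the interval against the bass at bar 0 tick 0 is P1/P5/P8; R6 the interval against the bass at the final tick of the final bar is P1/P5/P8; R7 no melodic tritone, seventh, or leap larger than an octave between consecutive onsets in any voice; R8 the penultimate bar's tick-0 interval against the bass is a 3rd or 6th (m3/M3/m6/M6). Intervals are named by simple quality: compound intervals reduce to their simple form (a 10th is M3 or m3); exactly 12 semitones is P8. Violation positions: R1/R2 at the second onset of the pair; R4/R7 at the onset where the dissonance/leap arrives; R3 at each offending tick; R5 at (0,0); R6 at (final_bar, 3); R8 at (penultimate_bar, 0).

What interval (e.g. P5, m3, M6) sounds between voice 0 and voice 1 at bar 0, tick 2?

M6

voice 0=D3 voice 1=B3 -> M6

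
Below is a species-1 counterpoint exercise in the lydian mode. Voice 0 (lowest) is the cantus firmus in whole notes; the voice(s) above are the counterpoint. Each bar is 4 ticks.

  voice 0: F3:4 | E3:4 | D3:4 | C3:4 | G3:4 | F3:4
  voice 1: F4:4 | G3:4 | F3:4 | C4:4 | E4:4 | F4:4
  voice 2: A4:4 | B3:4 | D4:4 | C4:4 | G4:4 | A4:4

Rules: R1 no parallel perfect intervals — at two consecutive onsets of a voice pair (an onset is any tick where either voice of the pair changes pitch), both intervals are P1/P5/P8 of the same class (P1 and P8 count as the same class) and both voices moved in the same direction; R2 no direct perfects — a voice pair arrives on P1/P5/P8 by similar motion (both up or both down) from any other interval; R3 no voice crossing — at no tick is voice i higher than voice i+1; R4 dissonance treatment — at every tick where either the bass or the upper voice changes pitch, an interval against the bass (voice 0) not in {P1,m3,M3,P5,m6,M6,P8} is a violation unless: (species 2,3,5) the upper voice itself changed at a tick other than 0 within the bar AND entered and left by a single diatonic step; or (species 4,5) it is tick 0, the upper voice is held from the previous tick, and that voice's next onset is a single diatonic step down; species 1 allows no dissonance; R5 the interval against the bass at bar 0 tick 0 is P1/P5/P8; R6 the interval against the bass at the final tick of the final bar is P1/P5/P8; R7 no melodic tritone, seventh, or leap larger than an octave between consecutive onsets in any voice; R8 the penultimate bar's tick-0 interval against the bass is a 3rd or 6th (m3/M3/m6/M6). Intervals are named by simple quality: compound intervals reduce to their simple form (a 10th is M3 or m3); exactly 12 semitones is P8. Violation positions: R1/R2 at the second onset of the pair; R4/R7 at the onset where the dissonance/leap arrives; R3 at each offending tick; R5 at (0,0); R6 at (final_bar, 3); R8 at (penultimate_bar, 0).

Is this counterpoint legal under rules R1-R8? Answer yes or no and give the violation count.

No (8 violations)

bar 0: v0=F3 v1=F4 v2=A4 (M3)
bar 1: v0=E3 v1=G3 v2=B3 (P5)
bar 2: v0=D3 v1=F3 v2=D4 (P8)
bar 3: v0=C3 v1=C4 v2=C4 (P8)
bar 4: v0=G3 v1=E4 v2=G4 (P8)
bar 5: v0=F3 v1=F4 v2=A4 (M3)
  R5 @ bar0.0: opens on M3
  R2 @ bar1.0: F3/A4 M3 -> E3/B3 P5 similar
  R7 @ bar1.0: F4->G3 leap 10st
  R7 @ bar1.0: A4->B3 leap 10st
  R1 @ bar3.0: D3/D4 P8 -> C3/C4 P8 similar
  R1 @ bar4.0: C3/C4 P8 -> G3/G4 P8 similar
  R8 @ bar4.0: penult P8 not 3rd/6th
  R6 @ bar5.3: closes on M3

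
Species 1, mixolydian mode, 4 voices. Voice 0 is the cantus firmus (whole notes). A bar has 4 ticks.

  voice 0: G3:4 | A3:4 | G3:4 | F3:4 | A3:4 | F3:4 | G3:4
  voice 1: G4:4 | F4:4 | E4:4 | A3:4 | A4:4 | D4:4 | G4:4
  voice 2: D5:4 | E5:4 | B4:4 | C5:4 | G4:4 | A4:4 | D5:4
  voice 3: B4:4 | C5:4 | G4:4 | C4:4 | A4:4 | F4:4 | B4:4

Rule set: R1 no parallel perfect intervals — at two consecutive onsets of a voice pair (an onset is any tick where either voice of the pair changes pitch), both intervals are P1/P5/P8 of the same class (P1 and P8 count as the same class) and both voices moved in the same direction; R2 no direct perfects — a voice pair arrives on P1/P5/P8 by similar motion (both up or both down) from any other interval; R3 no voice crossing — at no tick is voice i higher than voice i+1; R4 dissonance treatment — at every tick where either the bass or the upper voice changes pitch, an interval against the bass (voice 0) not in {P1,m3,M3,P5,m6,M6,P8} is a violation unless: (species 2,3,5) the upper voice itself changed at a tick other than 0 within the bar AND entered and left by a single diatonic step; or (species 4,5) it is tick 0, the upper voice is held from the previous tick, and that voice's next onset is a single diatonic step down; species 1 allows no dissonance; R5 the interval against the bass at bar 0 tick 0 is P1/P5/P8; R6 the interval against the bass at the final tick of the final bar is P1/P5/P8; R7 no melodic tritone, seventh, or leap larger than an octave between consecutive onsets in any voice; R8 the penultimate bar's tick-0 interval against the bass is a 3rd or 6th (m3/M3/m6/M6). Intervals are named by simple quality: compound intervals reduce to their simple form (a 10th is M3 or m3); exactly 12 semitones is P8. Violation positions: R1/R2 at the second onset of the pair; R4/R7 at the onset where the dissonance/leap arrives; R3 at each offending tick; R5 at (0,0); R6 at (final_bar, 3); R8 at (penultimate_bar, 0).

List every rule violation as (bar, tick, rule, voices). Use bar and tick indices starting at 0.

bar 0: v0=G3 v1=G4 v2=D5 v3=B4 downbeat M3
bar 1: v0=A3 v1=F4 v2=E5 v3=C5 downbeat m3
bar 2: v0=G3 v1=E4 v2=B4 v3=G4 downbeat P8
bar 3: v0=F3 v1=A3 v2=C5 v3=C4 downbeat P5
bar 4: v0=A3 v1=A4 v2=G4 v3=A4 downbeat P8
bar 5: v0=F3 v1=D4 v2=A4 v3=F4 downbeat P8
bar 6: v0=G3 v1=G4 v2=D5 v3=B4 downbeat M3
  -> R3 @ bar 0 tick 0 v(2, 3): D5 above B4
  -> R5 @ bar 0 tick 0 v(0, 3): opens on M3
  -> R3 @ bar 0 tick 1 v(2, 3): D5 above B4
  -> R3 @ bar 0 tick 2 v(2, 3): D5 above B4
  -> R3 @ bar 0 tick 3 v(2, 3): D5 above B4
  -> R1 @ bar 1 tick 0 v(0, 2): G3/D5 P5 -> A3/E5 P5 similar
  -> R3 @ bar 1 tick 0 v(2, 3): E5 above C5
  -> R3 @ bar 1 tick 1 v(2, 3): E5 above C5
  -> R3 @ bar 1 tick 2 v(2, 3): E5 above C5
  -> R3 @ bar 1 tick 3 v(2, 3): E5 above C5
  -> R2 @ bar 2 tick 0 v(0, 3): A3/C5 m3 -> G3/G4 P8 similar
  -> R2 @ bar 2 tick 0 v(1, 2): F4/E5 M7 -> E4/B4 P5 similar
  -> R3 @ bar 2 tick 0 v(2, 3): B4 above G4
  -> R3 @ bar 2 tick 1 v(2, 3): B4 above G4
  -> R3 @ bar 2 tick 2 v(2, 3): B4 above G4
  -> R3 @ bar 2 tick 3 v(2, 3): B4 above G4
  -> R2 @ bar 3 tick 0 v(0, 3): G3/G4 P8 -> F3/C4 P5 similar
  -> R3 @ bar 3 tick 0 v(2, 3): C5 above C4
  -> R3 @ bar 3 tick 1 v(2, 3): C5 above C4
  -> R3 @ bar 3 tick 2 v(2, 3): C5 above C4
  -> R3 @ bar 3 tick 3 v(2, 3): C5 above C4
  -> R2 @ bar 4 tick 0 v(0, 1): F3/A3 M3 -> A3/A4 P8 similar
  -> R2 @ bar 4 tick 0 v(0, 3): F3/C4 P5 -> A3/A4 P8 similar
  -> R2 @ bar 4 tick 0 v(1, 3): A3/C4 m3 -> A4/A4 P1 similar
  -> R3 @ bar 4 tick 0 v(1, 2): A4 above G4
  -> R4 @ bar 4 tick 0 v(0, 2): A3/G4 m7 untreated
  -> R3 @ bar 4 tick 1 v(1, 2): A4 above G4
  -> R3 @ bar 4 tick 2 v(1, 2): A4 above G4
  -> R3 @ bar 4 tick 3 v(1, 2): A4 above G4
  -> R1 @ bar 5 tick 0 v(0, 3): A3/A4 P8 -> F3/F4 P8 similar
  -> R3 @ bar 5 tick 0 v(2, 3): A4 above F4
  -> R8 @ bar 5 tick 0 v(0, 3): penult P8 not 3rd/6th
  -> R3 @ bar 5 tick 1 v(2, 3): A4 above F4
  -> R3 @ bar 5 tick 2 v(2, 3): A4 above F4
  -> R3 @ bar 5 tick 3 v(2, 3): A4 above F4
  -> R1 @ bar 6 tick 0 v(1, 2): D4/A4 P5 -> G4/D5 P5 similar
  -> R2 @ bar 6 tick 0 v(0, 1): F3/D4 M6 -> G3/G4 P8 similar
  -> R2 @ bar 6 tick 0 v(0, 2): F3/A4 M3 -> G3/D5 P5 similar
  -> R3 @ bar 6 tick 0 v(2, 3): D5 above B4
  -> R7 @ bar 6 tick 0 v(3,): F4->B4 leap 6st
  -> R3 @ bar 6 tick 1 v(2, 3): D5 above B4
  -> R3 @ bar 6 tick 2 v(2, 3): D5 above B4
  -> R3 @ bar 6 tick 3 v(2, 3): D5 above B4
  -> R6 @ bar 6 tick 3 v(0, 3): closes on M3

(0, 0, R3, (2, 3))
(0, 0, R5, (0, 3))
(0, 1, R3, (2, 3))
(0, 2, R3, (2, 3))
(0, 3, R3, (2, 3))
(1, 0, R1, (0, 2))
(1, 0, R3, (2, 3))
(1, 1, R3, (2, 3))
(1, 2, R3, (2, 3))
(1, 3, R3, (2, 3))
(2, 0, R2, (0, 3))
(2, 0, R2, (1, 2))
(2, 0, R3, (2, 3))
(2, 1, R3, (2, 3))
(2, 2, R3, (2, 3))
(2, 3, R3, (2, 3))
(3, 0, R2, (0, 3))
(3, 0, R3, (2, 3))
(3, 1, R3, (2, 3))
(3, 2, R3, (2, 3))
(3, 3, R3, (2, 3))
(4, 0, R2, (0, 1))
(4, 0, R2, (0, 3))
(4, 0, R2, (1, 3))
(4, 0, R3, (1, 2))
(4, 0, R4, (0, 2))
(4, 1, R3, (1, 2))
(4, 2, R3, (1, 2))
(4, 3, R3, (1, 2))
(5, 0, R1, (0, 3))
(5, 0, R3, (2, 3))
(5, 0, R8, (0, 3))
(5, 1, R3, (2, 3))
(5, 2, R3, (2, 3))
(5, 3, R3, (2, 3))
(6, 0, R1, (1, 2))
(6, 0, R2, (0, 1))
(6, 0, R2, (0, 2))
(6, 0, R3, (2, 3))
(6, 0, R7, (3,))
(6, 1, R3, (2, 3))
(6, 2, R3, (2, 3))
(6, 3, R3, (2, 3))
(6, 3, R6, (0, 3))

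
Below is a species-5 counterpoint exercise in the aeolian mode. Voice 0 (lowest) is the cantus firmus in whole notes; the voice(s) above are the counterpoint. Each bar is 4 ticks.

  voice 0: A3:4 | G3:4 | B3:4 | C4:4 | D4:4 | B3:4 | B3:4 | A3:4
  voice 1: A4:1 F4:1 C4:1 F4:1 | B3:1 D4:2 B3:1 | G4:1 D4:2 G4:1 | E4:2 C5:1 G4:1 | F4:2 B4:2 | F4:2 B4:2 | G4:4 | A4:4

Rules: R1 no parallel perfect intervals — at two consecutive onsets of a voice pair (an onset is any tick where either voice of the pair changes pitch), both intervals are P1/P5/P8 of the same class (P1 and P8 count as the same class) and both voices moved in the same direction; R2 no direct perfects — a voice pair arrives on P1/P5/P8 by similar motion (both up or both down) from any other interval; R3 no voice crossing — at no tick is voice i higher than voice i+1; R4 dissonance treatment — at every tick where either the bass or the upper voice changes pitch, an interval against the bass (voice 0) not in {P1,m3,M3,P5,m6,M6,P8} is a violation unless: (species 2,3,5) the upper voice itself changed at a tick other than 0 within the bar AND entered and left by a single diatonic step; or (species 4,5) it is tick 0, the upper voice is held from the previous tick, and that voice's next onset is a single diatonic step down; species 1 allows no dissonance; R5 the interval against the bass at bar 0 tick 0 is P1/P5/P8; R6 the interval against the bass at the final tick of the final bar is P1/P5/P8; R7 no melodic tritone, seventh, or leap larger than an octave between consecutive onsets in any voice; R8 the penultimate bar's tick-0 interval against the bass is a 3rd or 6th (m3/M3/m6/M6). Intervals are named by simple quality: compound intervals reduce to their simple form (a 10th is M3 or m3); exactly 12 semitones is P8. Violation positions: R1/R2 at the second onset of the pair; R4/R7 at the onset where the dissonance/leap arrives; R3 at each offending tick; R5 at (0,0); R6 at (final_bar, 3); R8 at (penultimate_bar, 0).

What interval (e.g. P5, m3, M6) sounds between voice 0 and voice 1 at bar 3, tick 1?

M3

voice 0=C4 voice 1=E4 -> M3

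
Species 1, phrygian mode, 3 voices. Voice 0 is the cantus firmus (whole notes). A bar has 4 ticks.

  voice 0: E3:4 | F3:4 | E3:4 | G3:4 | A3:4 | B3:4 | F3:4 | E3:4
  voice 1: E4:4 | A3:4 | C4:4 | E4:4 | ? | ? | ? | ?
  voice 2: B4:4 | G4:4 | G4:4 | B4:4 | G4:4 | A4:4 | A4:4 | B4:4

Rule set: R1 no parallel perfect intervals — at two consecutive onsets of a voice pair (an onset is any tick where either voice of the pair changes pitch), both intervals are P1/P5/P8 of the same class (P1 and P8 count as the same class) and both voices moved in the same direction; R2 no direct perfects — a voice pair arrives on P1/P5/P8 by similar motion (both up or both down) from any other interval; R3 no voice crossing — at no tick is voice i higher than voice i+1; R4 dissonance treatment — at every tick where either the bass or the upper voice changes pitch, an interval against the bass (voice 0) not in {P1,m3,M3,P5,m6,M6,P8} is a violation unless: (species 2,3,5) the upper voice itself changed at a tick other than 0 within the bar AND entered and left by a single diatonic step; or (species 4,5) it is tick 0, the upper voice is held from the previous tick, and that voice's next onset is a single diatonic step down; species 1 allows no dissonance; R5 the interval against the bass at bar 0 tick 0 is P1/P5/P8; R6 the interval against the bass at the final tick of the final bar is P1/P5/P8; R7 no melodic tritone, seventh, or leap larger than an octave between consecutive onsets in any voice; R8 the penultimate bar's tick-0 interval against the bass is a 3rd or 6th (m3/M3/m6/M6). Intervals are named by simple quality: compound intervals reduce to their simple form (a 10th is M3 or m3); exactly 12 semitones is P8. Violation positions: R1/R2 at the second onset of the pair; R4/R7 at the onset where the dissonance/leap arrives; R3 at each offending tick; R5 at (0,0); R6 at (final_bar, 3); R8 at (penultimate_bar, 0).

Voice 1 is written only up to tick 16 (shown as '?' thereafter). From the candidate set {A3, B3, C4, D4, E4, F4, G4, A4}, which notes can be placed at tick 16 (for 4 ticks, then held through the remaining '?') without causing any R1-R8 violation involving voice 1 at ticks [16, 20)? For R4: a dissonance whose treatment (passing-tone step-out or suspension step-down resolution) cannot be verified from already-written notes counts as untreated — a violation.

A3: legal
B3: violates R4
C4: violates R1
D4: violates R4
E4: legal
F4: legal
G4: violates R4
A4: violates R2,R3

{A3, E4, F4}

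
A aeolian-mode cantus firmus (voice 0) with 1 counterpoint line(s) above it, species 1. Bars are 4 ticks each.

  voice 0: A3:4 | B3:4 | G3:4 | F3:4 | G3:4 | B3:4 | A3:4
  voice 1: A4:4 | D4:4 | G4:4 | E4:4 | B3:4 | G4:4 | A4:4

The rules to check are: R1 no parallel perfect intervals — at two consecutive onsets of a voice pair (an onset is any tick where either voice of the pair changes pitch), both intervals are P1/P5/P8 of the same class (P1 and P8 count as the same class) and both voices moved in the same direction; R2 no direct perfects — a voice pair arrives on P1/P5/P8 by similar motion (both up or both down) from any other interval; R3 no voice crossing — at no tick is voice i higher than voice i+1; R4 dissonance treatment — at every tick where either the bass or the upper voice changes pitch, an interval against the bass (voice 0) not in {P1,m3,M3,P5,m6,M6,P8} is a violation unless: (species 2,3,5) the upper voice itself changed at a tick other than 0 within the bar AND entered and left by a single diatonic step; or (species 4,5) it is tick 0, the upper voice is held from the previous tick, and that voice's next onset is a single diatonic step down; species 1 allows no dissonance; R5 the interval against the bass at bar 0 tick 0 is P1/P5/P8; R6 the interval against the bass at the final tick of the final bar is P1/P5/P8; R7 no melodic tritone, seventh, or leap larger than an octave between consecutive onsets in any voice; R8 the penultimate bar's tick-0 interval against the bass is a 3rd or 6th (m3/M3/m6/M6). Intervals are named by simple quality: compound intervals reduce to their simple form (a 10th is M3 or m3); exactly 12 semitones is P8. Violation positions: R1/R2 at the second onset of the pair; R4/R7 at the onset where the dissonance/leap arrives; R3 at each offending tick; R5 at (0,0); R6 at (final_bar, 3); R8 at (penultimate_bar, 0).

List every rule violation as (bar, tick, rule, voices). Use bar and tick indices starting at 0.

bar 0: v0=A3 v1=A4 downbeat P8
bar 1: v0=B3 v1=D4 downbeat m3
bar 2: v0=G3 v1=G4 downbeat P8
bar 3: v0=F3 v1=E4 downbeat M7
bar 4: v0=G3 v1=B3 downbeat M3
bar 5: v0=B3 v1=G4 downbeat m6
bar 6: v0=A3 v1=A4 downbeat P8
  -> R4 @ bar 3 tick 0 v(0, 1): F3/E4 M7 untreated

(3, 0, R4, (0, 1))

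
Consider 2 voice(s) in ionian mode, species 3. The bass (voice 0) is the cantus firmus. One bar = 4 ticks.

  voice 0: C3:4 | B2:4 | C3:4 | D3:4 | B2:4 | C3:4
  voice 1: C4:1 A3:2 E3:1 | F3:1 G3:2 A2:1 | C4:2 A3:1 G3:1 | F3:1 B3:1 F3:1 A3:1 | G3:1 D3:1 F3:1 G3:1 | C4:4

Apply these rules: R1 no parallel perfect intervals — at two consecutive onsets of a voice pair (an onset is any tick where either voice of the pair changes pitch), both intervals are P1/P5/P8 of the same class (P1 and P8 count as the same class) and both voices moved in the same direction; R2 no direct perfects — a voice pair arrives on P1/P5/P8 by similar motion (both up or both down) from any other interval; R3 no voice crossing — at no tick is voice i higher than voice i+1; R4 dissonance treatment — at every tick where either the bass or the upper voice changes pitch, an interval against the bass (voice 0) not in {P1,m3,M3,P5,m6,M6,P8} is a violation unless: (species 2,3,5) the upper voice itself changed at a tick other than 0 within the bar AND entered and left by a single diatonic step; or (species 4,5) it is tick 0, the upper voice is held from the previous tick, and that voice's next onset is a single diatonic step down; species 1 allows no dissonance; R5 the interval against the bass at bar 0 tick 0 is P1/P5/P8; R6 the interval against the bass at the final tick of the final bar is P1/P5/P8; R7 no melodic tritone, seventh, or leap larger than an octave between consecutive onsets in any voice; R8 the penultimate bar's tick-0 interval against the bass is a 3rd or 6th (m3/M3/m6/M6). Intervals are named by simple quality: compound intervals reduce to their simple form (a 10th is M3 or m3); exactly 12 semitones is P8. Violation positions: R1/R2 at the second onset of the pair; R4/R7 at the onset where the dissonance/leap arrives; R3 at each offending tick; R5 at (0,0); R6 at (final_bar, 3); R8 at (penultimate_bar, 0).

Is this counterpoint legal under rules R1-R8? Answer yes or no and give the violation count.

bar 0: v0=C3 v1=C4 (P8)
bar 1: v0=B2 v1=F3 (TT)
bar 2: v0=C3 v1=C4 (P8)
bar 3: v0=D3 v1=F3 (m3)
bar 4: v0=B2 v1=G3 (m6)
bar 5: v0=C3 v1=C4 (P8)
  R4 @ bar1.0: B2/F3 TT untreated
  R3 @ bar1.3: B2 above A2
  R4 @ bar1.3: B2/A2 M2 untreated
  R7 @ bar1.3: G3->A2 leap 10st
  R2 @ bar2.0: B2/A2 M2 -> C3/C4 P8 similar
  R7 @ bar2.0: A2->C4 leap 15st
  R7 @ bar3.1: F3->B3 leap 6st
  R7 @ bar3.2: B3->F3 leap 6st
  R4 @ bar4.2: B2/F3 TT untreated
  R2 @ bar5.0: B2/G3 m6 -> C3/C4 P8 similar

No (10 violations)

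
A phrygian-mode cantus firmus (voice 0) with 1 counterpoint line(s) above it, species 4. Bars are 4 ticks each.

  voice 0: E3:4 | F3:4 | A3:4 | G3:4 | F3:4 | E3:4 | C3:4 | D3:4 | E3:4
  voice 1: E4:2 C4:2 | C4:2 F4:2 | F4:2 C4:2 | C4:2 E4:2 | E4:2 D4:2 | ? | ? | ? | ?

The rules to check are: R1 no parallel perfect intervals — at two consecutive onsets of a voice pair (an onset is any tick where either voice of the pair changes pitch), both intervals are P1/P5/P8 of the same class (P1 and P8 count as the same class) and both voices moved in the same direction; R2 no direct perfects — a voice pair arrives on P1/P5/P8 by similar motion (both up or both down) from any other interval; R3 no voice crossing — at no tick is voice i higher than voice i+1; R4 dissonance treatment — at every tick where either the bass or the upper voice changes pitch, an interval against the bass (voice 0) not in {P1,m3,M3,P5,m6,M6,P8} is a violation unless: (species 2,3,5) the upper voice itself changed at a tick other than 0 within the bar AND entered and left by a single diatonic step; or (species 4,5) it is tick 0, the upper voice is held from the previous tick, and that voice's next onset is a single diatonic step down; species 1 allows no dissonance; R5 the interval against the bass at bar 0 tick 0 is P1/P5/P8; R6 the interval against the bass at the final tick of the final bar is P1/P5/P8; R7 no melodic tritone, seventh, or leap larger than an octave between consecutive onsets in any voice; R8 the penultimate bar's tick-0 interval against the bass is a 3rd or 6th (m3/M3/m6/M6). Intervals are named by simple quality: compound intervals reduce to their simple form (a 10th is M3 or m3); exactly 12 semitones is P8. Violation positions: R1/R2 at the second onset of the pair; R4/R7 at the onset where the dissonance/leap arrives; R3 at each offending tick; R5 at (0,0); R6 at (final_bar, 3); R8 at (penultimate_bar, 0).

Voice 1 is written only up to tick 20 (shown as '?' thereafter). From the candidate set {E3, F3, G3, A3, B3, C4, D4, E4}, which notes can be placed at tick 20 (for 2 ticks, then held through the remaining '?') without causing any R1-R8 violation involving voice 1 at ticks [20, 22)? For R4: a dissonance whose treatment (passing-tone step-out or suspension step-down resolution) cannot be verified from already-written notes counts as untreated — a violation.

{C4, E4, G3}

E3: violates R2,R7
F3: violates R4
G3: legal
A3: violates R4
B3: violates R2
C4: legal
D4: violates R4
E4: legal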